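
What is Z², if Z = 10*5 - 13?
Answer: 1369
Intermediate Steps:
Z = 37 (Z = 50 - 13 = 37)
Z² = 37² = 1369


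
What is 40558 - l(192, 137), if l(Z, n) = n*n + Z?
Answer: 21597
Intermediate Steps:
l(Z, n) = Z + n**2 (l(Z, n) = n**2 + Z = Z + n**2)
40558 - l(192, 137) = 40558 - (192 + 137**2) = 40558 - (192 + 18769) = 40558 - 1*18961 = 40558 - 18961 = 21597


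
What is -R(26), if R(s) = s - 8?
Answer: -18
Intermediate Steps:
R(s) = -8 + s
-R(26) = -(-8 + 26) = -1*18 = -18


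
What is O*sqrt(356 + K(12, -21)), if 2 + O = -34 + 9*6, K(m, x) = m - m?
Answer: 36*sqrt(89) ≈ 339.62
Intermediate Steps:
K(m, x) = 0
O = 18 (O = -2 + (-34 + 9*6) = -2 + (-34 + 54) = -2 + 20 = 18)
O*sqrt(356 + K(12, -21)) = 18*sqrt(356 + 0) = 18*sqrt(356) = 18*(2*sqrt(89)) = 36*sqrt(89)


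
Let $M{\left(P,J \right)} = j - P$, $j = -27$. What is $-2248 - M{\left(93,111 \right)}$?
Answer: $-2128$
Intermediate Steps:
$M{\left(P,J \right)} = -27 - P$
$-2248 - M{\left(93,111 \right)} = -2248 - \left(-27 - 93\right) = -2248 - -120 = -2248 + 120 = -2128$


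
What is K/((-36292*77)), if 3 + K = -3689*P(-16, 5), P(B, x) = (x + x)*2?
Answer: 73783/2794484 ≈ 0.026403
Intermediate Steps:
P(B, x) = 4*x (P(B, x) = (2*x)*2 = 4*x)
K = -73783 (K = -3 - 14756*5 = -3 - 3689*20 = -3 - 73780 = -73783)
K/((-36292*77)) = -73783/((-36292*77)) = -73783/(-2794484) = -73783*(-1/2794484) = 73783/2794484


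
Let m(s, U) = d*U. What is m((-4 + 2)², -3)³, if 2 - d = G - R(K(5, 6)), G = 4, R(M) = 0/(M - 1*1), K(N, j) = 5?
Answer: 216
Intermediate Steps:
R(M) = 0 (R(M) = 0/(M - 1) = 0/(-1 + M) = 0)
d = -2 (d = 2 - (4 - 1*0) = 2 - (4 + 0) = 2 - 1*4 = 2 - 4 = -2)
m(s, U) = -2*U
m((-4 + 2)², -3)³ = (-2*(-3))³ = 6³ = 216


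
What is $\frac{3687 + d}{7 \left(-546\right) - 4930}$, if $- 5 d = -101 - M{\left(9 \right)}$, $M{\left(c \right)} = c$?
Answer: $- \frac{3709}{8752} \approx -0.42379$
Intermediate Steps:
$d = 22$ ($d = - \frac{-101 - 9}{5} = \left(- \frac{1}{5}\right) \left(-110\right) = 22$)
$\frac{3687 + d}{7 \left(-546\right) - 4930} = \frac{3687 + 22}{7 \left(-546\right) - 4930} = \frac{3709}{-3822 - 4930} = \frac{3709}{-8752} = 3709 \left(- \frac{1}{8752}\right) = - \frac{3709}{8752}$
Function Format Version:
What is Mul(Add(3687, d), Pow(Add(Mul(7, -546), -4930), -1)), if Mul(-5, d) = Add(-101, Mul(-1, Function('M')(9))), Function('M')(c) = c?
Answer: Rational(-3709, 8752) ≈ -0.42379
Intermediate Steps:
d = 22 (d = Mul(Rational(-1, 5), Add(-101, Mul(-1, 9))) = Mul(Rational(-1, 5), Add(-101, -9)) = Mul(Rational(-1, 5), -110) = 22)
Mul(Add(3687, d), Pow(Add(Mul(7, -546), -4930), -1)) = Mul(Add(3687, 22), Pow(Add(Mul(7, -546), -4930), -1)) = Mul(3709, Pow(Add(-3822, -4930), -1)) = Mul(3709, Pow(-8752, -1)) = Mul(3709, Rational(-1, 8752)) = Rational(-3709, 8752)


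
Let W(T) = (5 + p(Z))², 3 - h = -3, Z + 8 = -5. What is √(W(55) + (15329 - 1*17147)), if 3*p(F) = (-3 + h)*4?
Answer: 3*I*√193 ≈ 41.677*I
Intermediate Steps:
Z = -13 (Z = -8 - 5 = -13)
h = 6 (h = 3 - 1*(-3) = 3 + 3 = 6)
p(F) = 4 (p(F) = ((-3 + 6)*4)/3 = (3*4)/3 = (⅓)*12 = 4)
W(T) = 81 (W(T) = (5 + 4)² = 9² = 81)
√(W(55) + (15329 - 1*17147)) = √(81 + (15329 - 1*17147)) = √(81 + (15329 - 17147)) = √(81 - 1818) = √(-1737) = 3*I*√193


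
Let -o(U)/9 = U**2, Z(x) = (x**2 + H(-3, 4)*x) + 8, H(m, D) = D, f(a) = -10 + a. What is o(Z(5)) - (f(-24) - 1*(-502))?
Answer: -25749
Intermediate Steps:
Z(x) = 8 + x**2 + 4*x (Z(x) = (x**2 + 4*x) + 8 = 8 + x**2 + 4*x)
o(U) = -9*U**2
o(Z(5)) - (f(-24) - 1*(-502)) = -9*(8 + 5**2 + 4*5)**2 - ((-10 - 24) - 1*(-502)) = -9*(8 + 25 + 20)**2 - (-34 + 502) = -9*53**2 - 1*468 = -9*2809 - 468 = -25281 - 468 = -25749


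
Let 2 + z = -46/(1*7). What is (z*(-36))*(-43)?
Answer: -92880/7 ≈ -13269.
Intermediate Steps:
z = -60/7 (z = -2 - 46/(1*7) = -2 - 46/7 = -60/7 ≈ -8.5714)
(z*(-36))*(-43) = -60/7*(-36)*(-43) = (2160/7)*(-43) = -92880/7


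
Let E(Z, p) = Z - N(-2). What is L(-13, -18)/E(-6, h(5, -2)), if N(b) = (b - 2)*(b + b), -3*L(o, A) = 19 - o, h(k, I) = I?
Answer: 16/33 ≈ 0.48485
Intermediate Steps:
L(o, A) = -19/3 + o/3 (L(o, A) = -(19 - o)/3 = -19/3 + o/3)
N(b) = 2*b*(-2 + b) (N(b) = (-2 + b)*(2*b) = 2*b*(-2 + b))
E(Z, p) = -16 + Z (E(Z, p) = Z - 2*(-2)*(-2 - 2) = Z - 2*(-2)*(-4) = Z - 1*16 = Z - 16 = -16 + Z)
L(-13, -18)/E(-6, h(5, -2)) = (-19/3 + (⅓)*(-13))/(-16 - 6) = (-19/3 - 13/3)/(-22) = -32/3*(-1/22) = 16/33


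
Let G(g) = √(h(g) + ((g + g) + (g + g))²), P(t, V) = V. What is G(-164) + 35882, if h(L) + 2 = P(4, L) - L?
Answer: 35882 + √430334 ≈ 36538.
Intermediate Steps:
h(L) = -2 (h(L) = -2 + (L - L) = -2 + 0 = -2)
G(g) = √(-2 + 16*g²) (G(g) = √(-2 + ((g + g) + (g + g))²) = √(-2 + (2*g + 2*g)²) = √(-2 + (4*g)²) = √(-2 + 16*g²))
G(-164) + 35882 = √(-2 + 16*(-164)²) + 35882 = √(-2 + 16*26896) + 35882 = √(-2 + 430336) + 35882 = √430334 + 35882 = 35882 + √430334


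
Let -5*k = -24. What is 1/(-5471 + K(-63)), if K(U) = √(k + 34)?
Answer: -27355/149659011 - √970/149659011 ≈ -0.00018299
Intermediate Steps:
k = 24/5 (k = -⅕*(-24) = 24/5 ≈ 4.8000)
K(U) = √970/5 (K(U) = √(24/5 + 34) = √(194/5) = √970/5)
1/(-5471 + K(-63)) = 1/(-5471 + √970/5)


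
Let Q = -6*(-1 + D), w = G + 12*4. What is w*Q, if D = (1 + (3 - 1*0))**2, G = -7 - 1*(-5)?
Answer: -4140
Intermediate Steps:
G = -2 (G = -7 + 5 = -2)
D = 16 (D = (1 + (3 + 0))**2 = (1 + 3)**2 = 4**2 = 16)
w = 46 (w = -2 + 12*4 = -2 + 48 = 46)
Q = -90 (Q = -6*(-1 + 16) = -6*15 = -90)
w*Q = 46*(-90) = -4140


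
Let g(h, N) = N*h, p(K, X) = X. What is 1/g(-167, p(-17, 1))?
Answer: -1/167 ≈ -0.0059880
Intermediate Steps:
1/g(-167, p(-17, 1)) = 1/(1*(-167)) = 1/(-167) = -1/167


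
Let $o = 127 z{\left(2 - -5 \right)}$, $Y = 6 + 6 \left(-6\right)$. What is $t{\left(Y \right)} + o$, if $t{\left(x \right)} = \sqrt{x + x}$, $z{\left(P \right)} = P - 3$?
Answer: $508 + 2 i \sqrt{15} \approx 508.0 + 7.746 i$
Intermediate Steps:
$z{\left(P \right)} = -3 + P$ ($z{\left(P \right)} = P - 3 = -3 + P$)
$Y = -30$ ($Y = 6 - 36 = -30$)
$t{\left(x \right)} = \sqrt{2} \sqrt{x}$ ($t{\left(x \right)} = \sqrt{2 x} = \sqrt{2} \sqrt{x}$)
$o = 508$ ($o = 127 \left(-3 + \left(2 - -5\right)\right) = 127 \left(-3 + \left(2 + 5\right)\right) = 127 \left(-3 + 7\right) = 127 \cdot 4 = 508$)
$t{\left(Y \right)} + o = \sqrt{2} \sqrt{-30} + 508 = \sqrt{2} i \sqrt{30} + 508 = 2 i \sqrt{15} + 508 = 508 + 2 i \sqrt{15}$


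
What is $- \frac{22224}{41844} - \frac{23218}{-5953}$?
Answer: $\frac{69936210}{20758111} \approx 3.3691$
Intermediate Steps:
$- \frac{22224}{41844} - \frac{23218}{-5953} = \left(-22224\right) \frac{1}{41844} - - \frac{23218}{5953} = - \frac{1852}{3487} + \frac{23218}{5953} = \frac{69936210}{20758111}$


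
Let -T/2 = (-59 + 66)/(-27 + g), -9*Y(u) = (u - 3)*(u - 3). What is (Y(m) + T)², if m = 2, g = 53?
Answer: 5776/13689 ≈ 0.42194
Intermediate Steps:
Y(u) = -(-3 + u)²/9 (Y(u) = -(u - 3)*(u - 3)/9 = -(-3 + u)*(-3 + u)/9 = -(-3 + u)²/9)
T = -7/13 (T = -2*(-59 + 66)/(-27 + 53) = -14/26 = -2*7/26 = -7/13 ≈ -0.53846)
(Y(m) + T)² = (-(-3 + 2)²/9 - 7/13)² = (-⅑*(-1)² - 7/13)² = (-⅑*1 - 7/13)² = (-⅑ - 7/13)² = (-76/117)² = 5776/13689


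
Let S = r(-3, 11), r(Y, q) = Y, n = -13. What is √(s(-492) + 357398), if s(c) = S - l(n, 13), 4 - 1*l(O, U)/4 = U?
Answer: √357431 ≈ 597.86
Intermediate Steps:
l(O, U) = 16 - 4*U
S = -3
s(c) = 33 (s(c) = -3 - (16 - 4*13) = -3 - (16 - 52) = -3 - 1*(-36) = -3 + 36 = 33)
√(s(-492) + 357398) = √(33 + 357398) = √357431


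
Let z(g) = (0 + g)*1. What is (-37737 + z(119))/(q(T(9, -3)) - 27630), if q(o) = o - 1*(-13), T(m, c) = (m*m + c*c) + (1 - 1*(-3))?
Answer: 37618/27523 ≈ 1.3668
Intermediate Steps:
T(m, c) = 4 + c² + m² (T(m, c) = (m² + c²) + (1 + 3) = (c² + m²) + 4 = 4 + c² + m²)
z(g) = g (z(g) = g*1 = g)
q(o) = 13 + o (q(o) = o + 13 = 13 + o)
(-37737 + z(119))/(q(T(9, -3)) - 27630) = (-37737 + 119)/((13 + (4 + (-3)² + 9²)) - 27630) = -37618/((13 + (4 + 9 + 81)) - 27630) = -37618/((13 + 94) - 27630) = -37618/(107 - 27630) = -37618/(-27523) = -37618*(-1/27523) = 37618/27523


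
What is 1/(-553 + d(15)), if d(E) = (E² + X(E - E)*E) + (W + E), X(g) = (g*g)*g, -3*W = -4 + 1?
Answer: -1/312 ≈ -0.0032051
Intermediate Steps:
W = 1 (W = -(-4 + 1)/3 = -⅓*(-3) = 1)
X(g) = g³ (X(g) = g²*g = g³)
d(E) = 1 + E + E² (d(E) = (E² + (E - E)³*E) + (1 + E) = (E² + 0³*E) + (1 + E) = (E² + 0*E) + (1 + E) = (E² + 0) + (1 + E) = E² + (1 + E) = 1 + E + E²)
1/(-553 + d(15)) = 1/(-553 + (1 + 15 + 15²)) = 1/(-553 + (1 + 15 + 225)) = 1/(-553 + 241) = 1/(-312) = -1/312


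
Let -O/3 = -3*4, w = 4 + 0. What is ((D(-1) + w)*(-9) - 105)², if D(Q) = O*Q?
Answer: 33489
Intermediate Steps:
w = 4
O = 36 (O = -(-9)*4 = -3*(-12) = 36)
D(Q) = 36*Q
((D(-1) + w)*(-9) - 105)² = ((36*(-1) + 4)*(-9) - 105)² = ((-36 + 4)*(-9) - 105)² = (-32*(-9) - 105)² = (288 - 105)² = 183² = 33489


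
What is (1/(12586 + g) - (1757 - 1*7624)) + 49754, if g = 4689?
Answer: 960852776/17275 ≈ 55621.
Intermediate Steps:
(1/(12586 + g) - (1757 - 1*7624)) + 49754 = (1/(12586 + 4689) - (1757 - 1*7624)) + 49754 = (1/17275 - (1757 - 7624)) + 49754 = (1/17275 - 1*(-5867)) + 49754 = (1/17275 + 5867) + 49754 = 101352426/17275 + 49754 = 960852776/17275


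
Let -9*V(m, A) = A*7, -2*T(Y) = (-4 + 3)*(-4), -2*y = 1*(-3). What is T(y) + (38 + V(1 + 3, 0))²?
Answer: 1442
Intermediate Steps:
y = 3/2 (y = -(-3)/2 = -½*(-3) = 3/2 ≈ 1.5000)
T(Y) = -2 (T(Y) = -(-4 + 3)*(-4)/2 = -(-1)*(-4)/2 = -½*4 = -2)
V(m, A) = -7*A/9 (V(m, A) = -A*7/9 = -7*A/9)
T(y) + (38 + V(1 + 3, 0))² = -2 + (38 - 7/9*0)² = -2 + (38 + 0)² = -2 + 38² = -2 + 1444 = 1442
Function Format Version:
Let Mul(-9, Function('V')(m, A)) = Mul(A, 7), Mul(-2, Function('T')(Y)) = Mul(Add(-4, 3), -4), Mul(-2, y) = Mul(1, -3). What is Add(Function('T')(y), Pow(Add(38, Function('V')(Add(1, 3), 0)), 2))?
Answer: 1442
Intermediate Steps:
y = Rational(3, 2) (y = Mul(Rational(-1, 2), Mul(1, -3)) = Mul(Rational(-1, 2), -3) = Rational(3, 2) ≈ 1.5000)
Function('T')(Y) = -2 (Function('T')(Y) = Mul(Rational(-1, 2), Mul(Add(-4, 3), -4)) = Mul(Rational(-1, 2), Mul(-1, -4)) = Mul(Rational(-1, 2), 4) = -2)
Function('V')(m, A) = Mul(Rational(-7, 9), A) (Function('V')(m, A) = Mul(Rational(-1, 9), Mul(A, 7)) = Mul(Rational(-1, 9), Mul(7, A)) = Mul(Rational(-7, 9), A))
Add(Function('T')(y), Pow(Add(38, Function('V')(Add(1, 3), 0)), 2)) = Add(-2, Pow(Add(38, Mul(Rational(-7, 9), 0)), 2)) = Add(-2, Pow(Add(38, 0), 2)) = Add(-2, Pow(38, 2)) = Add(-2, 1444) = 1442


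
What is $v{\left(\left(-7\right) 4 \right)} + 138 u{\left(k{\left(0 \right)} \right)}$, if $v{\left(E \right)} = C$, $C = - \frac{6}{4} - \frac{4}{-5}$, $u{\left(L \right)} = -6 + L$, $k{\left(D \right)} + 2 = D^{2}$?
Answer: $- \frac{11047}{10} \approx -1104.7$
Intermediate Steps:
$k{\left(D \right)} = -2 + D^{2}$
$C = - \frac{7}{10}$ ($C = \left(-6\right) \frac{1}{4} - - \frac{4}{5} = - \frac{3}{2} + \frac{4}{5} = - \frac{7}{10} \approx -0.7$)
$v{\left(E \right)} = - \frac{7}{10}$
$v{\left(\left(-7\right) 4 \right)} + 138 u{\left(k{\left(0 \right)} \right)} = - \frac{7}{10} + 138 \left(-6 - \left(2 - 0^{2}\right)\right) = - \frac{7}{10} + 138 \left(-6 + \left(-2 + 0\right)\right) = - \frac{7}{10} + 138 \left(-6 - 2\right) = - \frac{7}{10} + 138 \left(-8\right) = - \frac{7}{10} - 1104 = - \frac{11047}{10}$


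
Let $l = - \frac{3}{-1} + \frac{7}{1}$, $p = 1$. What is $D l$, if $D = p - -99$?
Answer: $1000$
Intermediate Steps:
$l = 10$ ($l = \left(-3\right) \left(-1\right) + 7 \cdot 1 = 3 + 7 = 10$)
$D = 100$ ($D = 1 - -99 = 1 + 99 = 100$)
$D l = 100 \cdot 10 = 1000$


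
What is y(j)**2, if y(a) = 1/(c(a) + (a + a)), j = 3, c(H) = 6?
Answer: 1/144 ≈ 0.0069444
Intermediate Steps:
y(a) = 1/(6 + 2*a) (y(a) = 1/(6 + (a + a)) = 1/(6 + 2*a))
y(j)**2 = (1/(2*(3 + 3)))**2 = ((1/2)/6)**2 = ((1/2)*(1/6))**2 = (1/12)**2 = 1/144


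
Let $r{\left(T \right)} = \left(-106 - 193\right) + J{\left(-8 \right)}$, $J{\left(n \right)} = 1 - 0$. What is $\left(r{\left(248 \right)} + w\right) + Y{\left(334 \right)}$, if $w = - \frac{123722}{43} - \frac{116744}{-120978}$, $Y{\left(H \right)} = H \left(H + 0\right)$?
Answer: $\frac{281903751904}{2601027} \approx 1.0838 \cdot 10^{5}$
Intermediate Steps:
$J{\left(n \right)} = 1$ ($J{\left(n \right)} = 1 + 0 = 1$)
$r{\left(T \right)} = -298$ ($r{\left(T \right)} = \left(-106 - 193\right) + 1 = -299 + 1 = -298$)
$Y{\left(H \right)} = H^{2}$ ($Y{\left(H \right)} = H H = H^{2}$)
$w = - \frac{7481310062}{2601027}$ ($w = \left(-123722\right) \frac{1}{43} - - \frac{58372}{60489} = - \frac{123722}{43} + \frac{58372}{60489} = - \frac{7481310062}{2601027} \approx -2876.3$)
$\left(r{\left(248 \right)} + w\right) + Y{\left(334 \right)} = \left(-298 - \frac{7481310062}{2601027}\right) + 334^{2} = - \frac{8256416108}{2601027} + 111556 = \frac{281903751904}{2601027}$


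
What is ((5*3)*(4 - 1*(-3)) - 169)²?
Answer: 4096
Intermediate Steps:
((5*3)*(4 - 1*(-3)) - 169)² = (15*(4 + 3) - 169)² = (15*7 - 169)² = (105 - 169)² = (-64)² = 4096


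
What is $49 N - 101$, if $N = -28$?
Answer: $-1473$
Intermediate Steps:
$49 N - 101 = 49 \left(-28\right) - 101 = -1372 - 101 = -1473$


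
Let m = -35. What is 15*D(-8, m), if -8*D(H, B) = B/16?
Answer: 525/128 ≈ 4.1016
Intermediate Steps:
D(H, B) = -B/128 (D(H, B) = -B/(8*16) = -B/128)
15*D(-8, m) = 15*(-1/128*(-35)) = 15*(35/128) = 525/128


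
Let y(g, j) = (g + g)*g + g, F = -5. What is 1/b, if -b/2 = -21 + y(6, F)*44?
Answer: -1/6822 ≈ -0.00014658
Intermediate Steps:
y(g, j) = g + 2*g² (y(g, j) = (2*g)*g + g = 2*g² + g = g + 2*g²)
b = -6822 (b = -2*(-21 + (6*(1 + 2*6))*44) = -2*(-21 + (6*(1 + 12))*44) = -2*(-21 + (6*13)*44) = -2*(-21 + 78*44) = -2*(-21 + 3432) = -2*3411 = -6822)
1/b = 1/(-6822) = -1/6822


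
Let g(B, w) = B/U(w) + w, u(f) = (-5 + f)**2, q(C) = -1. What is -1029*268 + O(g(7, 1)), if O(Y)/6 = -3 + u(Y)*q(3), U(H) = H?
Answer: -275844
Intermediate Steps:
g(B, w) = w + B/w (g(B, w) = B/w + w = w + B/w)
O(Y) = -18 - 6*(-5 + Y)**2 (O(Y) = 6*(-3 + (-5 + Y)**2*(-1)) = 6*(-3 - (-5 + Y)**2) = -18 - 6*(-5 + Y)**2)
-1029*268 + O(g(7, 1)) = -1029*268 + (-18 - 6*(-5 + (1 + 7/1))**2) = -275772 + (-18 - 6*(-5 + (1 + 7*1))**2) = -275772 + (-18 - 6*(-5 + (1 + 7))**2) = -275772 + (-18 - 6*(-5 + 8)**2) = -275772 + (-18 - 6*3**2) = -275772 + (-18 - 6*9) = -275772 + (-18 - 54) = -275772 - 72 = -275844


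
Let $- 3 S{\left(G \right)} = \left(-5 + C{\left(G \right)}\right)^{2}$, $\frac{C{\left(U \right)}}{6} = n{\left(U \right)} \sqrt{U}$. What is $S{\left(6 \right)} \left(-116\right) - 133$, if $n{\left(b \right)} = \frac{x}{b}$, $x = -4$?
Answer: $\frac{13637}{3} + \frac{4640 \sqrt{6}}{3} \approx 8334.2$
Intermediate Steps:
$n{\left(b \right)} = - \frac{4}{b}$
$C{\left(U \right)} = - \frac{24}{\sqrt{U}}$ ($C{\left(U \right)} = 6 - \frac{4}{U} \sqrt{U} = 6 \left(- \frac{4}{\sqrt{U}}\right) = - \frac{24}{\sqrt{U}}$)
$S{\left(G \right)} = - \frac{\left(-5 - \frac{24}{\sqrt{G}}\right)^{2}}{3}$
$S{\left(6 \right)} \left(-116\right) - 133 = - \frac{\left(24 + 5 \sqrt{6}\right)^{2}}{3 \cdot 6} \left(-116\right) - 133 = \left(- \frac{1}{3}\right) \frac{1}{6} \left(24 + 5 \sqrt{6}\right)^{2} \left(-116\right) - 133 = - \frac{\left(24 + 5 \sqrt{6}\right)^{2}}{18} \left(-116\right) - 133 = \frac{58 \left(24 + 5 \sqrt{6}\right)^{2}}{9} - 133 = -133 + \frac{58 \left(24 + 5 \sqrt{6}\right)^{2}}{9}$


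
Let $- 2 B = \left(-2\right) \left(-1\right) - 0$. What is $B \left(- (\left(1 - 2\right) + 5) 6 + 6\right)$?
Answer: $18$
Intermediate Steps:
$B = -1$ ($B = - \frac{\left(-2\right) \left(-1\right) - 0}{2} = - \frac{2 + 0}{2} = \left(- \frac{1}{2}\right) 2 = -1$)
$B \left(- (\left(1 - 2\right) + 5) 6 + 6\right) = - (- (\left(1 - 2\right) + 5) 6 + 6) = - (- (-1 + 5) 6 + 6) = - (\left(-1\right) 4 \cdot 6 + 6) = - (\left(-4\right) 6 + 6) = - (-24 + 6) = \left(-1\right) \left(-18\right) = 18$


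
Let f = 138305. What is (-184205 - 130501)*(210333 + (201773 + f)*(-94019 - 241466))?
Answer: 35905077399450882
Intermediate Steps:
(-184205 - 130501)*(210333 + (201773 + f)*(-94019 - 241466)) = (-184205 - 130501)*(210333 + (201773 + 138305)*(-94019 - 241466)) = -314706*(210333 + 340078*(-335485)) = -314706*(210333 - 114091067830) = -314706*(-114090857497) = 35905077399450882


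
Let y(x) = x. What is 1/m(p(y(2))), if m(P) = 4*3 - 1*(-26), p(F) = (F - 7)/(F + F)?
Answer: 1/38 ≈ 0.026316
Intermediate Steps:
p(F) = (-7 + F)/(2*F) (p(F) = (-7 + F)/((2*F)) = (-7 + F)*(1/(2*F)) = (-7 + F)/(2*F))
m(P) = 38 (m(P) = 12 + 26 = 38)
1/m(p(y(2))) = 1/38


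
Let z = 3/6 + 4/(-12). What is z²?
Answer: 1/36 ≈ 0.027778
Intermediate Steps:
z = ⅙ (z = 3*(⅙) + 4*(-1/12) = ½ - ⅓ = ⅙ ≈ 0.16667)
z² = (⅙)² = 1/36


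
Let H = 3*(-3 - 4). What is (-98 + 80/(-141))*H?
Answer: 97286/47 ≈ 2069.9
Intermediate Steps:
H = -21 (H = 3*(-7) = -21)
(-98 + 80/(-141))*H = (-98 + 80/(-141))*(-21) = (-98 + 80*(-1/141))*(-21) = (-98 - 80/141)*(-21) = -13898/141*(-21) = 97286/47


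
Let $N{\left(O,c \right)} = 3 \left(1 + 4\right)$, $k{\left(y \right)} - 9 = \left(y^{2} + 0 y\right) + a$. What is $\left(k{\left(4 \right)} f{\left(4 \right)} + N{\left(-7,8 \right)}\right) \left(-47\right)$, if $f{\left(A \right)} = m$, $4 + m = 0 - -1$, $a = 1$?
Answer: $2961$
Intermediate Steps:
$m = -3$ ($m = -4 + \left(0 - -1\right) = -4 + \left(0 + 1\right) = -4 + 1 = -3$)
$f{\left(A \right)} = -3$
$k{\left(y \right)} = 10 + y^{2}$ ($k{\left(y \right)} = 9 + \left(\left(y^{2} + 0 y\right) + 1\right) = 9 + \left(\left(y^{2} + 0\right) + 1\right) = 9 + \left(y^{2} + 1\right) = 9 + \left(1 + y^{2}\right) = 10 + y^{2}$)
$N{\left(O,c \right)} = 15$ ($N{\left(O,c \right)} = 3 \cdot 5 = 15$)
$\left(k{\left(4 \right)} f{\left(4 \right)} + N{\left(-7,8 \right)}\right) \left(-47\right) = \left(\left(10 + 4^{2}\right) \left(-3\right) + 15\right) \left(-47\right) = \left(\left(10 + 16\right) \left(-3\right) + 15\right) \left(-47\right) = \left(26 \left(-3\right) + 15\right) \left(-47\right) = \left(-78 + 15\right) \left(-47\right) = \left(-63\right) \left(-47\right) = 2961$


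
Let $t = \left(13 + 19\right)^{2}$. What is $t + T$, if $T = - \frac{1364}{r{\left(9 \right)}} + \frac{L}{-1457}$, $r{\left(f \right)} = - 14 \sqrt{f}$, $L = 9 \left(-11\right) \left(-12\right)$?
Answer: $\frac{32300054}{30597} \approx 1055.7$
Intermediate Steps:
$L = 1188$ ($L = \left(-99\right) \left(-12\right) = 1188$)
$t = 1024$ ($t = 32^{2} = 1024$)
$T = \frac{968726}{30597}$ ($T = - \frac{1364}{\left(-14\right) \sqrt{9}} + \frac{1188}{-1457} = - \frac{1364}{\left(-14\right) 3} + 1188 \left(- \frac{1}{1457}\right) = - \frac{1364}{-42} - \frac{1188}{1457} = \left(-1364\right) \left(- \frac{1}{42}\right) - \frac{1188}{1457} = \frac{682}{21} - \frac{1188}{1457} = \frac{968726}{30597} \approx 31.661$)
$t + T = 1024 + \frac{968726}{30597} = \frac{32300054}{30597}$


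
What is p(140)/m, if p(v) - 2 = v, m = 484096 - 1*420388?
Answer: 71/31854 ≈ 0.0022289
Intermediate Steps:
m = 63708 (m = 484096 - 420388 = 63708)
p(v) = 2 + v
p(140)/m = (2 + 140)/63708 = 142*(1/63708) = 71/31854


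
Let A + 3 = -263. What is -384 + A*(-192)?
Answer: 50688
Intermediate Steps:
A = -266 (A = -3 - 263 = -266)
-384 + A*(-192) = -384 - 266*(-192) = -384 + 51072 = 50688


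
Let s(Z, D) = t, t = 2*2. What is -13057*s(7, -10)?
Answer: -52228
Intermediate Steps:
t = 4
s(Z, D) = 4
-13057*s(7, -10) = -13057*4 = -52228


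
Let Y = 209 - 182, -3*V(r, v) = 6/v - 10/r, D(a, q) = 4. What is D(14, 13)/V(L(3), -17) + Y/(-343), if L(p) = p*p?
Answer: 22275/2744 ≈ 8.1177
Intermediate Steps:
L(p) = p**2
V(r, v) = -2/v + 10/(3*r) (V(r, v) = -(6/v - 10/r)/3 = -(-10/r + 6/v)/3 = -2/v + 10/(3*r))
Y = 27
D(14, 13)/V(L(3), -17) + Y/(-343) = 4/(-2/(-17) + 10/(3*(3**2))) + 27/(-343) = 4/(-2*(-1/17) + (10/3)/9) + 27*(-1/343) = 4/(2/17 + (10/3)*(1/9)) - 27/343 = 4/(2/17 + 10/27) - 27/343 = 4/(224/459) - 27/343 = 4*(459/224) - 27/343 = 459/56 - 27/343 = 22275/2744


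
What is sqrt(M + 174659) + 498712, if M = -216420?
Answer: 498712 + I*sqrt(41761) ≈ 4.9871e+5 + 204.35*I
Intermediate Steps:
sqrt(M + 174659) + 498712 = sqrt(-216420 + 174659) + 498712 = sqrt(-41761) + 498712 = I*sqrt(41761) + 498712 = 498712 + I*sqrt(41761)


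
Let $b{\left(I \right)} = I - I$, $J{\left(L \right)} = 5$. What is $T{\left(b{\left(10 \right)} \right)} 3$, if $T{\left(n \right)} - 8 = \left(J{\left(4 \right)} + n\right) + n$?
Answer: $39$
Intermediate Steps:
$b{\left(I \right)} = 0$
$T{\left(n \right)} = 13 + 2 n$ ($T{\left(n \right)} = 8 + \left(\left(5 + n\right) + n\right) = 8 + \left(5 + 2 n\right) = 13 + 2 n$)
$T{\left(b{\left(10 \right)} \right)} 3 = \left(13 + 2 \cdot 0\right) 3 = \left(13 + 0\right) 3 = 13 \cdot 3 = 39$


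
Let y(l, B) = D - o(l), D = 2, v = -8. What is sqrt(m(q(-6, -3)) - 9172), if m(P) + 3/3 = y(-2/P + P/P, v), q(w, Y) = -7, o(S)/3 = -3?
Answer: 3*I*sqrt(1018) ≈ 95.718*I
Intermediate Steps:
o(S) = -9 (o(S) = 3*(-3) = -9)
y(l, B) = 11 (y(l, B) = 2 - 1*(-9) = 2 + 9 = 11)
m(P) = 10 (m(P) = -1 + 11 = 10)
sqrt(m(q(-6, -3)) - 9172) = sqrt(10 - 9172) = sqrt(-9162) = 3*I*sqrt(1018)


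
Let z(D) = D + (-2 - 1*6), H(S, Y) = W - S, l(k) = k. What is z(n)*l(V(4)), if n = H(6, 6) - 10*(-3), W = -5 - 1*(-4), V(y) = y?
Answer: 60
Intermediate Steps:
W = -1 (W = -5 + 4 = -1)
H(S, Y) = -1 - S
n = 23 (n = (-1 - 1*6) - 10*(-3) = (-1 - 6) - 5*(-6) = -7 + 30 = 23)
z(D) = -8 + D (z(D) = D + (-2 - 6) = D - 8 = -8 + D)
z(n)*l(V(4)) = (-8 + 23)*4 = 15*4 = 60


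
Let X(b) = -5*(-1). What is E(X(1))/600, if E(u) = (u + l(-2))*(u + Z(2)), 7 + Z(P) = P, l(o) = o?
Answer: 0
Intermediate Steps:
X(b) = 5
Z(P) = -7 + P
E(u) = (-5 + u)*(-2 + u) (E(u) = (u - 2)*(u + (-7 + 2)) = (-2 + u)*(u - 5) = (-2 + u)*(-5 + u) = (-5 + u)*(-2 + u))
E(X(1))/600 = (10 + 5² - 7*5)/600 = (10 + 25 - 35)*(1/600) = 0*(1/600) = 0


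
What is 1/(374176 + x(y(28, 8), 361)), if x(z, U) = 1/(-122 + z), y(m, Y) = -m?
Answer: 150/56126399 ≈ 2.6725e-6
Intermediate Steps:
1/(374176 + x(y(28, 8), 361)) = 1/(374176 + 1/(-122 - 1*28)) = 1/(374176 + 1/(-122 - 28)) = 1/(374176 + 1/(-150)) = 1/(374176 - 1/150) = 1/(56126399/150) = 150/56126399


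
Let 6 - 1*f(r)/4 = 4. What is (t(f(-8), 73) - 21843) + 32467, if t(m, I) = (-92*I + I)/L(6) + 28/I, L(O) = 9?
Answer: 6495281/657 ≈ 9886.3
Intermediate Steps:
f(r) = 8 (f(r) = 24 - 4*4 = 24 - 16 = 8)
t(m, I) = 28/I - 91*I/9 (t(m, I) = (-92*I + I)/9 + 28/I = -91*I*(⅑) + 28/I = -91*I/9 + 28/I = 28/I - 91*I/9)
(t(f(-8), 73) - 21843) + 32467 = ((28/73 - 91/9*73) - 21843) + 32467 = ((28*(1/73) - 6643/9) - 21843) + 32467 = ((28/73 - 6643/9) - 21843) + 32467 = (-484687/657 - 21843) + 32467 = -14835538/657 + 32467 = 6495281/657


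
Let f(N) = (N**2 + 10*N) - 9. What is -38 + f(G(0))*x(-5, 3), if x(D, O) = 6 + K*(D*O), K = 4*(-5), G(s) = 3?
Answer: 9142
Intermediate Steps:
f(N) = -9 + N**2 + 10*N
K = -20
x(D, O) = 6 - 20*D*O
-38 + f(G(0))*x(-5, 3) = -38 + (-9 + 3**2 + 10*3)*(6 - 20*(-5)*3) = -38 + (-9 + 9 + 30)*(6 + 300) = -38 + 30*306 = -38 + 9180 = 9142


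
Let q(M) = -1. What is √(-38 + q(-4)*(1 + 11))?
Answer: 5*I*√2 ≈ 7.0711*I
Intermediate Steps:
√(-38 + q(-4)*(1 + 11)) = √(-38 - (1 + 11)) = √(-38 - 1*12) = √(-38 - 12) = √(-50) = 5*I*√2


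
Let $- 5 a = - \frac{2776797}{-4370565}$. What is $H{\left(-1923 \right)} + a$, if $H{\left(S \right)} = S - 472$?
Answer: $- \frac{17446764224}{7284275} \approx -2395.1$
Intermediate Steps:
$H{\left(S \right)} = -472 + S$ ($H{\left(S \right)} = S - 472 = -472 + S$)
$a = - \frac{925599}{7284275}$ ($a = - \frac{\left(-2776797\right) \frac{1}{-4370565}}{5} = - \frac{\left(-2776797\right) \left(- \frac{1}{4370565}\right)}{5} = \left(- \frac{1}{5}\right) \frac{925599}{1456855} = - \frac{925599}{7284275} \approx -0.12707$)
$H{\left(-1923 \right)} + a = \left(-472 - 1923\right) - \frac{925599}{7284275} = -2395 - \frac{925599}{7284275} = - \frac{17446764224}{7284275}$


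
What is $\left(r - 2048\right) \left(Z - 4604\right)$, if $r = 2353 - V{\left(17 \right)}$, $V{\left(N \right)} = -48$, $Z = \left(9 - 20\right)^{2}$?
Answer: $-1582499$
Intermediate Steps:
$Z = 121$ ($Z = \left(-11\right)^{2} = 121$)
$r = 2401$ ($r = 2353 - -48 = 2353 + 48 = 2401$)
$\left(r - 2048\right) \left(Z - 4604\right) = \left(2401 - 2048\right) \left(121 - 4604\right) = 353 \left(-4483\right) = -1582499$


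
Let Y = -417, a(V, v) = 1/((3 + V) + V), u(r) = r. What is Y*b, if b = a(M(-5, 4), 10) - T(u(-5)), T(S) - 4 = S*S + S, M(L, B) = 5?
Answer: 129687/13 ≈ 9975.9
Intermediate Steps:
T(S) = 4 + S + S² (T(S) = 4 + (S*S + S) = 4 + (S² + S) = 4 + (S + S²) = 4 + S + S²)
a(V, v) = 1/(3 + 2*V)
b = -311/13 (b = 1/(3 + 2*5) - (4 - 5 + (-5)²) = 1/(3 + 10) - (4 - 5 + 25) = 1/13 - 1*24 = 1/13 - 24 = -311/13 ≈ -23.923)
Y*b = -417*(-311/13) = 129687/13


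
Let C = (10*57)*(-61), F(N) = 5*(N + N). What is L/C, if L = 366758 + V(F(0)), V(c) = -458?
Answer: -12210/1159 ≈ -10.535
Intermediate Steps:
F(N) = 10*N (F(N) = 5*(2*N) = 10*N)
C = -34770 (C = 570*(-61) = -34770)
L = 366300 (L = 366758 - 458 = 366300)
L/C = 366300/(-34770) = 366300*(-1/34770) = -12210/1159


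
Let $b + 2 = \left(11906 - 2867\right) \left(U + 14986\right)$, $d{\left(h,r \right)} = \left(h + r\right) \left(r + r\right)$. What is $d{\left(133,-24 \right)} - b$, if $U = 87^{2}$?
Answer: $-203879875$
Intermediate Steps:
$U = 7569$
$d{\left(h,r \right)} = 2 r \left(h + r\right)$ ($d{\left(h,r \right)} = \left(h + r\right) 2 r = 2 r \left(h + r\right)$)
$b = 203874643$ ($b = -2 + \left(11906 - 2867\right) \left(7569 + 14986\right) = -2 + 9039 \cdot 22555 = -2 + 203874645 = 203874643$)
$d{\left(133,-24 \right)} - b = 2 \left(-24\right) \left(133 - 24\right) - 203874643 = 2 \left(-24\right) 109 - 203874643 = -5232 - 203874643 = -203879875$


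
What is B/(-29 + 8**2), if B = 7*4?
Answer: 4/5 ≈ 0.80000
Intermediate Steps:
B = 28
B/(-29 + 8**2) = 28/(-29 + 8**2) = 28/(-29 + 64) = 28/35 = (1/35)*28 = 4/5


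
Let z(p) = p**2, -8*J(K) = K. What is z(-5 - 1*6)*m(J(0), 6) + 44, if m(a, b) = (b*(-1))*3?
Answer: -2134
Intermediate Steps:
J(K) = -K/8
m(a, b) = -3*b (m(a, b) = -b*3 = -3*b)
z(-5 - 1*6)*m(J(0), 6) + 44 = (-5 - 1*6)**2*(-3*6) + 44 = (-5 - 6)**2*(-18) + 44 = (-11)**2*(-18) + 44 = 121*(-18) + 44 = -2178 + 44 = -2134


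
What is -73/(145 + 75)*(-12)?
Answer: 219/55 ≈ 3.9818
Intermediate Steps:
-73/(145 + 75)*(-12) = -73/220*(-12) = 219/55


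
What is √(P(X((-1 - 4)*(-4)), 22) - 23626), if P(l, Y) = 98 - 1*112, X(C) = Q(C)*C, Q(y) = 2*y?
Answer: 2*I*√5910 ≈ 153.75*I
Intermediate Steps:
X(C) = 2*C² (X(C) = (2*C)*C = 2*C²)
P(l, Y) = -14 (P(l, Y) = 98 - 112 = -14)
√(P(X((-1 - 4)*(-4)), 22) - 23626) = √(-14 - 23626) = √(-23640) = 2*I*√5910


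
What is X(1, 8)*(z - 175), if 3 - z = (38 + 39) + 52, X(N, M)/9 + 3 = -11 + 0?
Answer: 37926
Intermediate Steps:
X(N, M) = -126 (X(N, M) = -27 + 9*(-11 + 0) = -27 + 9*(-11) = -27 - 99 = -126)
z = -126 (z = 3 - ((38 + 39) + 52) = 3 - (77 + 52) = 3 - 1*129 = 3 - 129 = -126)
X(1, 8)*(z - 175) = -126*(-126 - 175) = -126*(-301) = 37926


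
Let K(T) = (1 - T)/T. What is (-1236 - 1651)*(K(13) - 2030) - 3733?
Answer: 76174045/13 ≈ 5.8595e+6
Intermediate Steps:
K(T) = (1 - T)/T
(-1236 - 1651)*(K(13) - 2030) - 3733 = (-1236 - 1651)*((1 - 1*13)/13 - 2030) - 3733 = -2887*((1 - 13)/13 - 2030) - 3733 = -2887*((1/13)*(-12) - 2030) - 3733 = -2887*(-12/13 - 2030) - 3733 = -2887*(-26402/13) - 3733 = 76222574/13 - 3733 = 76174045/13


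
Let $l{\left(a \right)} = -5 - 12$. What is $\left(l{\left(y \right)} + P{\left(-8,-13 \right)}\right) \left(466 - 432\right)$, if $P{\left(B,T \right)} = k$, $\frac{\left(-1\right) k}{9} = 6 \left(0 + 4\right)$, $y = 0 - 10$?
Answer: $-7922$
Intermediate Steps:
$y = -10$
$l{\left(a \right)} = -17$ ($l{\left(a \right)} = -5 - 12 = -17$)
$k = -216$ ($k = - 9 \cdot 6 \left(0 + 4\right) = - 9 \cdot 6 \cdot 4 = \left(-9\right) 24 = -216$)
$P{\left(B,T \right)} = -216$
$\left(l{\left(y \right)} + P{\left(-8,-13 \right)}\right) \left(466 - 432\right) = \left(-17 - 216\right) \left(466 - 432\right) = \left(-233\right) 34 = -7922$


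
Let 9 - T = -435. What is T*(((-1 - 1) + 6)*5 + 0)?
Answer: 8880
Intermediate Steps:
T = 444 (T = 9 - 1*(-435) = 9 + 435 = 444)
T*(((-1 - 1) + 6)*5 + 0) = 444*(((-1 - 1) + 6)*5 + 0) = 444*((-2 + 6)*5 + 0) = 444*(4*5 + 0) = 444*(20 + 0) = 444*20 = 8880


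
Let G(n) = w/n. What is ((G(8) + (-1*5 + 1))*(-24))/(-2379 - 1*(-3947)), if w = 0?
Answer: 3/49 ≈ 0.061224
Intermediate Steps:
G(n) = 0 (G(n) = 0/n = 0)
((G(8) + (-1*5 + 1))*(-24))/(-2379 - 1*(-3947)) = ((0 + (-1*5 + 1))*(-24))/(-2379 - 1*(-3947)) = ((0 + (-5 + 1))*(-24))/(-2379 + 3947) = ((0 - 4)*(-24))/1568 = -4*(-24)*(1/1568) = 96*(1/1568) = 3/49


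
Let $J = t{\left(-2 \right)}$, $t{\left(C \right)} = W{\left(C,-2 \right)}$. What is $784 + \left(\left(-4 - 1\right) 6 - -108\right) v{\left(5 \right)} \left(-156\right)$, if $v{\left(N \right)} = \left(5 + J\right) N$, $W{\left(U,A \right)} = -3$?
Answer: $-120896$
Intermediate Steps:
$t{\left(C \right)} = -3$
$J = -3$
$v{\left(N \right)} = 2 N$ ($v{\left(N \right)} = \left(5 - 3\right) N = 2 N$)
$784 + \left(\left(-4 - 1\right) 6 - -108\right) v{\left(5 \right)} \left(-156\right) = 784 + \left(\left(-4 - 1\right) 6 - -108\right) 2 \cdot 5 \left(-156\right) = 784 + \left(\left(-5\right) 6 + 108\right) 10 \left(-156\right) = 784 + \left(-30 + 108\right) 10 \left(-156\right) = 784 + 78 \cdot 10 \left(-156\right) = 784 + 780 \left(-156\right) = 784 - 121680 = -120896$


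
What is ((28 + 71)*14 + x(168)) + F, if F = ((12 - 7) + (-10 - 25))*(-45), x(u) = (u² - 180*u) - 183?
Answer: 537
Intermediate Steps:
x(u) = -183 + u² - 180*u
F = 1350 (F = (5 - 35)*(-45) = -30*(-45) = 1350)
((28 + 71)*14 + x(168)) + F = ((28 + 71)*14 + (-183 + 168² - 180*168)) + 1350 = (99*14 + (-183 + 28224 - 30240)) + 1350 = (1386 - 2199) + 1350 = -813 + 1350 = 537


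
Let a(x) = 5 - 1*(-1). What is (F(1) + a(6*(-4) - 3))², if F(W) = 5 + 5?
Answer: 256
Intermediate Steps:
F(W) = 10
a(x) = 6 (a(x) = 5 + 1 = 6)
(F(1) + a(6*(-4) - 3))² = (10 + 6)² = 16² = 256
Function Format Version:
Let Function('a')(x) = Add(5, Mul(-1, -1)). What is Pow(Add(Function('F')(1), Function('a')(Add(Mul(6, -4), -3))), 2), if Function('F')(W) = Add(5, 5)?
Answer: 256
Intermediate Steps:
Function('F')(W) = 10
Function('a')(x) = 6 (Function('a')(x) = Add(5, 1) = 6)
Pow(Add(Function('F')(1), Function('a')(Add(Mul(6, -4), -3))), 2) = Pow(Add(10, 6), 2) = Pow(16, 2) = 256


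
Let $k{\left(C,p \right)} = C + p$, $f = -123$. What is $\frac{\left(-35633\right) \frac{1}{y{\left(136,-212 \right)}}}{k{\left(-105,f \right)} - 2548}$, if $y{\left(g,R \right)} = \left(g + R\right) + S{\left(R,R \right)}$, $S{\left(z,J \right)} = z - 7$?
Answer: $- \frac{35633}{818920} \approx -0.043512$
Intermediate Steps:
$S{\left(z,J \right)} = -7 + z$
$y{\left(g,R \right)} = -7 + g + 2 R$ ($y{\left(g,R \right)} = \left(g + R\right) + \left(-7 + R\right) = \left(R + g\right) + \left(-7 + R\right) = -7 + g + 2 R$)
$\frac{\left(-35633\right) \frac{1}{y{\left(136,-212 \right)}}}{k{\left(-105,f \right)} - 2548} = \frac{\left(-35633\right) \frac{1}{-7 + 136 + 2 \left(-212\right)}}{\left(-105 - 123\right) - 2548} = \frac{\left(-35633\right) \frac{1}{-7 + 136 - 424}}{-228 - 2548} = \frac{\left(-35633\right) \frac{1}{-295}}{-2776} = \left(-35633\right) \left(- \frac{1}{295}\right) \left(- \frac{1}{2776}\right) = \frac{35633}{295} \left(- \frac{1}{2776}\right) = - \frac{35633}{818920}$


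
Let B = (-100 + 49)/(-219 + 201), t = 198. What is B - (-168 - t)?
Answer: 2213/6 ≈ 368.83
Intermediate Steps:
B = 17/6 (B = -51/(-18) = -51*(-1/18) = 17/6 ≈ 2.8333)
B - (-168 - t) = 17/6 - (-168 - 1*198) = 17/6 - (-168 - 198) = 17/6 - 1*(-366) = 17/6 + 366 = 2213/6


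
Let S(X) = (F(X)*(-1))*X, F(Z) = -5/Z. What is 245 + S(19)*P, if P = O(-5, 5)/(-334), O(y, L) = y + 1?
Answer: 40925/167 ≈ 245.06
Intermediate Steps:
O(y, L) = 1 + y
P = 2/167 (P = (1 - 5)/(-334) = -4*(-1/334) = 2/167 ≈ 0.011976)
S(X) = 5 (S(X) = (-5/X*(-1))*X = (5/X)*X = 5)
245 + S(19)*P = 245 + 5*(2/167) = 245 + 10/167 = 40925/167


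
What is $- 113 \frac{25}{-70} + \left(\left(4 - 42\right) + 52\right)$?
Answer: $\frac{761}{14} \approx 54.357$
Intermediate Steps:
$- 113 \frac{25}{-70} + \left(\left(4 - 42\right) + 52\right) = - 113 \cdot 25 \left(- \frac{1}{70}\right) + \left(-38 + 52\right) = \left(-113\right) \left(- \frac{5}{14}\right) + 14 = \frac{565}{14} + 14 = \frac{761}{14}$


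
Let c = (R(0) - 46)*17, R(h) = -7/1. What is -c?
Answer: 901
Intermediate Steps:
R(h) = -7 (R(h) = -7*1 = -7)
c = -901 (c = (-7 - 46)*17 = -53*17 = -901)
-c = -1*(-901) = 901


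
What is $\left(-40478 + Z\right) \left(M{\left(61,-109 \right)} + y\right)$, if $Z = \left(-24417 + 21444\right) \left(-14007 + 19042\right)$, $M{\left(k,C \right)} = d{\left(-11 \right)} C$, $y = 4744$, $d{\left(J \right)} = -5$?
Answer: $-79385420037$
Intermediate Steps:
$M{\left(k,C \right)} = - 5 C$
$Z = -14969055$ ($Z = \left(-2973\right) 5035 = -14969055$)
$\left(-40478 + Z\right) \left(M{\left(61,-109 \right)} + y\right) = \left(-40478 - 14969055\right) \left(\left(-5\right) \left(-109\right) + 4744\right) = - 15009533 \left(545 + 4744\right) = \left(-15009533\right) 5289 = -79385420037$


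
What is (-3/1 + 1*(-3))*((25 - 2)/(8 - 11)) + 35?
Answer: 81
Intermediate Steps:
(-3/1 + 1*(-3))*((25 - 2)/(8 - 11)) + 35 = (-3*1 - 3)*(23/(-3)) + 35 = (-3 - 3)*(23*(-1/3)) + 35 = -6*(-23/3) + 35 = 46 + 35 = 81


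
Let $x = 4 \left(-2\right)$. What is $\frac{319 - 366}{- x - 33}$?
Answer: $\frac{47}{25} \approx 1.88$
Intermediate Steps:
$x = -8$
$\frac{319 - 366}{- x - 33} = \frac{319 - 366}{\left(-1\right) \left(-8\right) - 33} = - \frac{47}{8 - 33} = - \frac{47}{-25} = \left(-47\right) \left(- \frac{1}{25}\right) = \frac{47}{25}$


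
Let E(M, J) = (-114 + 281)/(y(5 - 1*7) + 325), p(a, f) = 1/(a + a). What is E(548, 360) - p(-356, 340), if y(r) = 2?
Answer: 119231/232824 ≈ 0.51211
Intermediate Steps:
p(a, f) = 1/(2*a)
E(M, J) = 167/327 (E(M, J) = (-114 + 281)/(2 + 325) = 167/327)
E(548, 360) - p(-356, 340) = 167/327 - 1/(2*(-356)) = 167/327 - (-1)/(2*356) = 167/327 - 1*(-1/712) = 167/327 + 1/712 = 119231/232824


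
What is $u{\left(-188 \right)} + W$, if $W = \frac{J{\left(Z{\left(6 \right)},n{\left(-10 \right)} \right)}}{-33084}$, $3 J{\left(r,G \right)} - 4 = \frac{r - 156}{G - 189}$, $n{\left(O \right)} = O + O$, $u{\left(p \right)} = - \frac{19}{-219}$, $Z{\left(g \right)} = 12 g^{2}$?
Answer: $\frac{32833921}{378571941} \approx 0.086731$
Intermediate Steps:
$u{\left(p \right)} = \frac{19}{219}$ ($u{\left(p \right)} = \left(-19\right) \left(- \frac{1}{219}\right) = \frac{19}{219}$)
$n{\left(O \right)} = 2 O$
$J{\left(r,G \right)} = \frac{4}{3} + \frac{-156 + r}{3 \left(-189 + G\right)}$ ($J{\left(r,G \right)} = \frac{4}{3} + \frac{\left(r - 156\right) \frac{1}{G - 189}}{3} = \frac{4}{3} + \frac{\left(-156 + r\right) \frac{1}{-189 + G}}{3} = \frac{4}{3} + \frac{\frac{1}{-189 + G} \left(-156 + r\right)}{3} = \frac{4}{3} + \frac{-156 + r}{3 \left(-189 + G\right)}$)
$W = - \frac{140}{5185917}$ ($W = \frac{\frac{1}{3} \frac{1}{-189 + 2 \left(-10\right)} \left(-912 + 12 \cdot 6^{2} + 4 \cdot 2 \left(-10\right)\right)}{-33084} = \frac{-912 + 12 \cdot 36 + 4 \left(-20\right)}{3 \left(-189 - 20\right)} \left(- \frac{1}{33084}\right) = \frac{-912 + 432 - 80}{3 \left(-209\right)} \left(- \frac{1}{33084}\right) = \frac{1}{3} \left(- \frac{1}{209}\right) \left(-560\right) \left(- \frac{1}{33084}\right) = \frac{560}{627} \left(- \frac{1}{33084}\right) = - \frac{140}{5185917} \approx -2.6996 \cdot 10^{-5}$)
$u{\left(-188 \right)} + W = \frac{19}{219} - \frac{140}{5185917} = \frac{32833921}{378571941}$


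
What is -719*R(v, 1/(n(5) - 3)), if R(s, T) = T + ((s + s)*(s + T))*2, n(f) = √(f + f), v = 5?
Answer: -117197 - 15099*√10 ≈ -1.6494e+5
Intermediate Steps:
n(f) = √2*√f (n(f) = √(2*f) = √2*√f)
R(s, T) = T + 4*s*(T + s) (R(s, T) = T + ((2*s)*(T + s))*2 = T + (2*s*(T + s))*2 = T + 4*s*(T + s))
-719*R(v, 1/(n(5) - 3)) = -719*(1/(√2*√5 - 3) + 4*5² + 4*5/(√2*√5 - 3)) = -719*(1/(√10 - 3) + 4*25 + 4*5/(√10 - 3)) = -719*(1/(-3 + √10) + 100 + 4*5/(-3 + √10)) = -719*(1/(-3 + √10) + 100 + 20/(-3 + √10)) = -719*(100 + 21/(-3 + √10)) = -71900 - 15099/(-3 + √10)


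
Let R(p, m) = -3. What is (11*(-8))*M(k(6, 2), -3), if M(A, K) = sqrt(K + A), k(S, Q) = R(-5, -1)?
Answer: -88*I*sqrt(6) ≈ -215.56*I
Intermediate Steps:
k(S, Q) = -3
M(A, K) = sqrt(A + K)
(11*(-8))*M(k(6, 2), -3) = (11*(-8))*sqrt(-3 - 3) = -88*I*sqrt(6)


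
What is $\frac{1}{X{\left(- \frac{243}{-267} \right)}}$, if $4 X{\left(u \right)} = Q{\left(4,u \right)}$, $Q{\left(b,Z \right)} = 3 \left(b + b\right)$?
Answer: $\frac{1}{6} \approx 0.16667$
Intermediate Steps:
$Q{\left(b,Z \right)} = 6 b$ ($Q{\left(b,Z \right)} = 3 \cdot 2 b = 6 b$)
$X{\left(u \right)} = 6$ ($X{\left(u \right)} = \frac{6 \cdot 4}{4} = \frac{1}{4} \cdot 24 = 6$)
$\frac{1}{X{\left(- \frac{243}{-267} \right)}} = \frac{1}{6}$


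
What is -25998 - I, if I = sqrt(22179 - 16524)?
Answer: -25998 - sqrt(5655) ≈ -26073.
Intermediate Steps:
I = sqrt(5655) ≈ 75.200
-25998 - I = -25998 - sqrt(5655)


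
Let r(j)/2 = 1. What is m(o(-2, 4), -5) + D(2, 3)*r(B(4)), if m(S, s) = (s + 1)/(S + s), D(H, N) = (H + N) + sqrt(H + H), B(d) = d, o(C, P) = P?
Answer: 18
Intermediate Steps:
D(H, N) = H + N + sqrt(2)*sqrt(H) (D(H, N) = (H + N) + sqrt(2*H) = (H + N) + sqrt(2)*sqrt(H) = H + N + sqrt(2)*sqrt(H))
r(j) = 2 (r(j) = 2*1 = 2)
m(S, s) = (1 + s)/(S + s)
m(o(-2, 4), -5) + D(2, 3)*r(B(4)) = (1 - 5)/(4 - 5) + (2 + 3 + sqrt(2)*sqrt(2))*2 = -4/(-1) + (2 + 3 + 2)*2 = -1*(-4) + 7*2 = 4 + 14 = 18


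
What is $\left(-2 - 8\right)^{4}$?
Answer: $10000$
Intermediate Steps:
$\left(-2 - 8\right)^{4} = \left(-10\right)^{4} = 10000$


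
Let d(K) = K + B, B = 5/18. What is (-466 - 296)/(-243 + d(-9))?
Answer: 13716/4531 ≈ 3.0271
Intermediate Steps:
B = 5/18 (B = 5*(1/18) = 5/18 ≈ 0.27778)
d(K) = 5/18 + K (d(K) = K + 5/18 = 5/18 + K)
(-466 - 296)/(-243 + d(-9)) = (-466 - 296)/(-243 + (5/18 - 9)) = -762/(-243 - 157/18) = -762/(-4531/18) = -762*(-18/4531) = 13716/4531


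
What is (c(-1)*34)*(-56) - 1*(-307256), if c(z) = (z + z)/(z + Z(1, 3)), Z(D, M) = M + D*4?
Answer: 923672/3 ≈ 3.0789e+5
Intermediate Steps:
Z(D, M) = M + 4*D
c(z) = 2*z/(7 + z) (c(z) = (z + z)/(z + (3 + 4*1)) = (2*z)/(z + (3 + 4)) = (2*z)/(z + 7) = (2*z)/(7 + z) = 2*z/(7 + z))
(c(-1)*34)*(-56) - 1*(-307256) = ((2*(-1)/(7 - 1))*34)*(-56) - 1*(-307256) = ((2*(-1)/6)*34)*(-56) + 307256 = ((2*(-1)*(⅙))*34)*(-56) + 307256 = -⅓*34*(-56) + 307256 = -34/3*(-56) + 307256 = 1904/3 + 307256 = 923672/3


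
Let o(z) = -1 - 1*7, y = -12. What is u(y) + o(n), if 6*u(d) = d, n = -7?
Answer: -10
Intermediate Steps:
o(z) = -8 (o(z) = -1 - 7 = -8)
u(d) = d/6
u(y) + o(n) = (⅙)*(-12) - 8 = -2 - 8 = -10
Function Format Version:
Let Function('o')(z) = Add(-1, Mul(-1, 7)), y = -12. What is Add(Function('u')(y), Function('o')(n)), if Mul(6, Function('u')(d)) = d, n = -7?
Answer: -10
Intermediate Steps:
Function('o')(z) = -8 (Function('o')(z) = Add(-1, -7) = -8)
Function('u')(d) = Mul(Rational(1, 6), d)
Add(Function('u')(y), Function('o')(n)) = Add(Mul(Rational(1, 6), -12), -8) = Add(-2, -8) = -10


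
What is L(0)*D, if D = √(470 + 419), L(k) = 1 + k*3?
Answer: √889 ≈ 29.816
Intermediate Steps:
L(k) = 1 + 3*k
D = √889 ≈ 29.816
L(0)*D = (1 + 3*0)*√889 = (1 + 0)*√889 = 1*√889 = √889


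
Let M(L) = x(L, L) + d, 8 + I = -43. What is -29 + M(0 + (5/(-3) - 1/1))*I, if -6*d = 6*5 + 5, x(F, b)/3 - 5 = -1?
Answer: -687/2 ≈ -343.50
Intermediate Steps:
x(F, b) = 12 (x(F, b) = 15 + 3*(-1) = 15 - 3 = 12)
d = -35/6 (d = -(6*5 + 5)/6 = -(30 + 5)/6 = -⅙*35 = -35/6 ≈ -5.8333)
I = -51 (I = -8 - 43 = -51)
M(L) = 37/6 (M(L) = 12 - 35/6 = 37/6)
-29 + M(0 + (5/(-3) - 1/1))*I = -29 + (37/6)*(-51) = -29 - 629/2 = -687/2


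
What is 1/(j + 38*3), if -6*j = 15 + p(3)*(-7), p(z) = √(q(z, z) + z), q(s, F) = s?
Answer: 1338/149089 - 14*√6/149089 ≈ 0.0087445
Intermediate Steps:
p(z) = √2*√z (p(z) = √(z + z) = √(2*z) = √2*√z)
j = -5/2 + 7*√6/6 (j = -(15 + (√2*√3)*(-7))/6 = -(15 + √6*(-7))/6 = -(15 - 7*√6)/6 = -5/2 + 7*√6/6 ≈ 0.35774)
1/(j + 38*3) = 1/((-5/2 + 7*√6/6) + 38*3) = 1/((-5/2 + 7*√6/6) + 114) = 1/(223/2 + 7*√6/6)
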